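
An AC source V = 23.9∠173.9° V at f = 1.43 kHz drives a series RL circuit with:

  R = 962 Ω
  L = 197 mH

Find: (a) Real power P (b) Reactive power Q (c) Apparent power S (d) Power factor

Step 1 — Angular frequency: ω = 2π·f = 2π·1430 = 8985 rad/s.
Step 2 — Component impedances:
  R: Z = R = 962 Ω
  L: Z = jωL = j·8985·0.197 = 0 + j1770 Ω
Step 3 — Series combination: Z_total = R + L = 962 + j1770 Ω = 2015∠61.5° Ω.
Step 4 — Source phasor: V = 23.9∠173.9° V = -23.76 + j2.54 V.
Step 5 — Current: I = V / Z = -0.004525 + j0.01097 A = 0.01186∠112.4° A.
Step 6 — Complex power: S = V·I* = 0.1354 + j0.2491 VA.
Step 7 — Real power: P = Re(S) = 0.1354 W.
Step 8 — Reactive power: Q = Im(S) = 0.2491 VAR.
Step 9 — Apparent power: |S| = 0.2835 VA.
Step 10 — Power factor: PF = P/|S| = 0.4775 (lagging).

(a) P = 0.1354 W  (b) Q = 0.2491 VAR  (c) S = 0.2835 VA  (d) PF = 0.4775 (lagging)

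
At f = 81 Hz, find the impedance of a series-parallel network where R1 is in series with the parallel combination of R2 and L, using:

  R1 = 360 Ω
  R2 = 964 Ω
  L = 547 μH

Step 1 — Angular frequency: ω = 2π·f = 2π·81 = 508.9 rad/s.
Step 2 — Component impedances:
  R1: Z = R = 360 Ω
  R2: Z = R = 964 Ω
  L: Z = jωL = j·508.9·0.000547 = 0 + j0.2784 Ω
Step 3 — Parallel branch: R2 || L = 1/(1/R2 + 1/L) = 8.039e-05 + j0.2784 Ω.
Step 4 — Series with R1: Z_total = R1 + (R2 || L) = 360 + j0.2784 Ω = 360∠0.0° Ω.

Z = 360 + j0.2784 Ω = 360∠0.0° Ω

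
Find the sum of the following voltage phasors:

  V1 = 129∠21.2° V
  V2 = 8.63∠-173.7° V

Step 1 — Convert each phasor to rectangular form:
  V1 = 129·(cos(21.2°) + j·sin(21.2°)) = 120.3 + j46.65 V
  V2 = 8.63·(cos(-173.7°) + j·sin(-173.7°)) = -8.578 - j0.947 V
Step 2 — Sum components: V_total = 111.7 + j45.7 V.
Step 3 — Convert to polar: |V_total| = 120.7 V, ∠V_total = 22.3°.

V_total = 120.7∠22.3° V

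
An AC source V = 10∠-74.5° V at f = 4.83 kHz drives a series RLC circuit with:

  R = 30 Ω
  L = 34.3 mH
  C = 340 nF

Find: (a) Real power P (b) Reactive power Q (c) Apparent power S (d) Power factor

Step 1 — Angular frequency: ω = 2π·f = 2π·4830 = 3.035e+04 rad/s.
Step 2 — Component impedances:
  R: Z = R = 30 Ω
  L: Z = jωL = j·3.035e+04·0.0343 = 0 + j1041 Ω
  C: Z = 1/(jωC) = -j/(ω·C) = 0 - j96.92 Ω
Step 3 — Series combination: Z_total = R + L + C = 30 + j944 Ω = 944.5∠88.2° Ω.
Step 4 — Source phasor: V = 10∠-74.5° V = 2.672 - j9.636 V.
Step 5 — Current: I = V / Z = -0.01011 - j0.003152 A = 0.01059∠-162.7° A.
Step 6 — Complex power: S = V·I* = 0.003363 + j0.1058 VA.
Step 7 — Real power: P = Re(S) = 0.003363 W.
Step 8 — Reactive power: Q = Im(S) = 0.1058 VAR.
Step 9 — Apparent power: |S| = 0.1059 VA.
Step 10 — Power factor: PF = P/|S| = 0.03176 (lagging).

(a) P = 0.003363 W  (b) Q = 0.1058 VAR  (c) S = 0.1059 VA  (d) PF = 0.03176 (lagging)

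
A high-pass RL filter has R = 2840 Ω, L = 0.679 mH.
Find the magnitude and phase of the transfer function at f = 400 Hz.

Step 1 — Angular frequency: ω = 2π·400 = 2513 rad/s.
Step 2 — Transfer function: H(jω) = jωL/(R + jωL).
Step 3 — Numerator jωL = j·1.707; denominator R + jωL = 2840 + j1.707.
Step 4 — H = 3.611e-07 + j0.0006009.
Step 5 — Magnitude: |H| = 0.0006009 (-64.4 dB); phase: φ = 90.0°.

|H| = 0.0006009 (-64.4 dB), φ = 90.0°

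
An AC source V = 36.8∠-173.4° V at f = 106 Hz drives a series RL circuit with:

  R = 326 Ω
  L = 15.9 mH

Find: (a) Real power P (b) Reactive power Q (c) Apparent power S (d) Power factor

Step 1 — Angular frequency: ω = 2π·f = 2π·106 = 666 rad/s.
Step 2 — Component impedances:
  R: Z = R = 326 Ω
  L: Z = jωL = j·666·0.0159 = 0 + j10.59 Ω
Step 3 — Series combination: Z_total = R + L = 326 + j10.59 Ω = 326.2∠1.9° Ω.
Step 4 — Source phasor: V = 36.8∠-173.4° V = -36.56 - j4.23 V.
Step 5 — Current: I = V / Z = -0.1124 - j0.009322 A = 0.1128∠-175.3° A.
Step 6 — Complex power: S = V·I* = 4.15 + j0.1348 VA.
Step 7 — Real power: P = Re(S) = 4.15 W.
Step 8 — Reactive power: Q = Im(S) = 0.1348 VAR.
Step 9 — Apparent power: |S| = 4.152 VA.
Step 10 — Power factor: PF = P/|S| = 0.9995 (lagging).

(a) P = 4.15 W  (b) Q = 0.1348 VAR  (c) S = 4.152 VA  (d) PF = 0.9995 (lagging)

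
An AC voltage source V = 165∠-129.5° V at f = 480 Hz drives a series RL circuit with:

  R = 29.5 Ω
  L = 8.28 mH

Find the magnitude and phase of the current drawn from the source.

Step 1 — Angular frequency: ω = 2π·f = 2π·480 = 3016 rad/s.
Step 2 — Component impedances:
  R: Z = R = 29.5 Ω
  L: Z = jωL = j·3016·0.00828 = 0 + j24.97 Ω
Step 3 — Series combination: Z_total = R + L = 29.5 + j24.97 Ω = 38.65∠40.2° Ω.
Step 4 — Source phasor: V = 165∠-129.5° V = -105 - j127.3 V.
Step 5 — Ohm's law: I = V / Z_total = (-105 - j127.3) / (29.5 + j24.97) = -4.201 - j0.7598 A.
Step 6 — Convert to polar: |I| = 4.269 A, ∠I = -169.7°.

I = 4.269∠-169.7° A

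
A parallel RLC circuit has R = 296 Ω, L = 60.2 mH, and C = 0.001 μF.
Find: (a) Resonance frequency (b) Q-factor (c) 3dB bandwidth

Step 1 — Resonance: ω₀ = 1/√(LC) = 1/√(0.0602·1e-09) = 1.289e+05 rad/s.
Step 2 — f₀ = ω₀/(2π) = 2.051e+04 Hz.
Step 3 — Parallel Q: Q = R/(ω₀L) = 296/(1.289e+05·0.0602) = 0.03815.
Step 4 — Bandwidth: Δω = ω₀/Q = 3.378e+06 rad/s; BW = Δω/(2π) = 5.377e+05 Hz.

(a) f₀ = 2.051e+04 Hz  (b) Q = 0.03815  (c) BW = 5.377e+05 Hz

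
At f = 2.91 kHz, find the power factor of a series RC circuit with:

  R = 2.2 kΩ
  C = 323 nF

Step 1 — Angular frequency: ω = 2π·f = 2π·2910 = 1.828e+04 rad/s.
Step 2 — Component impedances:
  R: Z = R = 2200 Ω
  C: Z = 1/(jωC) = -j/(ω·C) = 0 - j169.3 Ω
Step 3 — Series combination: Z_total = R + C = 2200 - j169.3 Ω = 2207∠-4.4° Ω.
Step 4 — Power factor: PF = cos(φ) = Re(Z)/|Z| = 2200/2206.5 = 0.9971.
Step 5 — Type: Im(Z) = -169.3 ⇒ leading (phase φ = -4.4°).

PF = 0.9971 (leading, φ = -4.4°)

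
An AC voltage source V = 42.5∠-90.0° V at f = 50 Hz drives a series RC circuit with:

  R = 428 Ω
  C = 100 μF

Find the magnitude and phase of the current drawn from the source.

Step 1 — Angular frequency: ω = 2π·f = 2π·50 = 314.2 rad/s.
Step 2 — Component impedances:
  R: Z = R = 428 Ω
  C: Z = 1/(jωC) = -j/(ω·C) = 0 - j31.83 Ω
Step 3 — Series combination: Z_total = R + C = 428 - j31.83 Ω = 429.2∠-4.3° Ω.
Step 4 — Source phasor: V = 42.5∠-90.0° V = 0 - j42.5 V.
Step 5 — Ohm's law: I = V / Z_total = (0 - j42.5) / (428 - j31.83) = 0.007344 - j0.09875 A.
Step 6 — Convert to polar: |I| = 0.09903 A, ∠I = -85.7°.

I = 0.09903∠-85.7° A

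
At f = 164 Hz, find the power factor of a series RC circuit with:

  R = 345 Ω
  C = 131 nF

Step 1 — Angular frequency: ω = 2π·f = 2π·164 = 1030 rad/s.
Step 2 — Component impedances:
  R: Z = R = 345 Ω
  C: Z = 1/(jωC) = -j/(ω·C) = 0 - j7408 Ω
Step 3 — Series combination: Z_total = R + C = 345 - j7408 Ω = 7416∠-87.3° Ω.
Step 4 — Power factor: PF = cos(φ) = Re(Z)/|Z| = 345/7416 = 0.04652.
Step 5 — Type: Im(Z) = -7408 ⇒ leading (phase φ = -87.3°).

PF = 0.04652 (leading, φ = -87.3°)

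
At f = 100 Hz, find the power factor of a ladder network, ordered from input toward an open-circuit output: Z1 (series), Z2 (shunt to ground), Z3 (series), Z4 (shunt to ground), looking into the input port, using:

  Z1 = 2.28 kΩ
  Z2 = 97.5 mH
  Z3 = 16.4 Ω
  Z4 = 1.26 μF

Step 1 — Angular frequency: ω = 2π·f = 2π·100 = 628.3 rad/s.
Step 2 — Component impedances:
  Z1: Z = R = 2280 Ω
  Z2: Z = jωL = j·628.3·0.0975 = 0 + j61.26 Ω
  Z3: Z = R = 16.4 Ω
  Z4: Z = 1/(jωC) = -j/(ω·C) = 0 - j1263 Ω
Step 3 — Ladder network (open output): work backward from the far end, alternating series and parallel combinations. Z_in = 2280 + j64.38 Ω = 2281∠1.6° Ω.
Step 4 — Power factor: PF = cos(φ) = Re(Z)/|Z| = 2280/2281 = 0.9996.
Step 5 — Type: Im(Z) = 64.38 ⇒ lagging (phase φ = 1.6°).

PF = 0.9996 (lagging, φ = 1.6°)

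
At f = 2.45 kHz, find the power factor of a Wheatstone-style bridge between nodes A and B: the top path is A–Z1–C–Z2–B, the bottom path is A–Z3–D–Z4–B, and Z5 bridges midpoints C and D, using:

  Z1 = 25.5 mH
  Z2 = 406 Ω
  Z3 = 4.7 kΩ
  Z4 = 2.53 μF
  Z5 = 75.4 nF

Step 1 — Angular frequency: ω = 2π·f = 2π·2450 = 1.539e+04 rad/s.
Step 2 — Component impedances:
  Z1: Z = jωL = j·1.539e+04·0.0255 = 0 + j392.5 Ω
  Z2: Z = R = 406 Ω
  Z3: Z = R = 4700 Ω
  Z4: Z = 1/(jωC) = -j/(ω·C) = 0 - j25.68 Ω
  Z5: Z = 1/(jωC) = -j/(ω·C) = 0 - j861.6 Ω
Step 3 — Bridge requires nodal analysis (the Z5 bridge couples midpoints C and D, so the two paths cannot be reduced to a simple series/parallel combination). Setting node B to ground and injecting 1 A at node A, the 3-node admittance system at A, C, D solves to V_A = Z_AB = 324.9 + j207.8 Ω = 385.7∠32.6° Ω.
Step 4 — Power factor: PF = cos(φ) = Re(Z)/|Z| = 324.94/385.69 = 0.8425.
Step 5 — Type: Im(Z) = 207.8 ⇒ lagging (phase φ = 32.6°).

PF = 0.8425 (lagging, φ = 32.6°)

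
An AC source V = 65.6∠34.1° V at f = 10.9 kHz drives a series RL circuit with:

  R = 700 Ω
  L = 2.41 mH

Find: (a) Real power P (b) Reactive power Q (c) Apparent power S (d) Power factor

Step 1 — Angular frequency: ω = 2π·f = 2π·1.09e+04 = 6.849e+04 rad/s.
Step 2 — Component impedances:
  R: Z = R = 700 Ω
  L: Z = jωL = j·6.849e+04·0.00241 = 0 + j165.1 Ω
Step 3 — Series combination: Z_total = R + L = 700 + j165.1 Ω = 719.2∠13.3° Ω.
Step 4 — Source phasor: V = 65.6∠34.1° V = 54.32 + j36.78 V.
Step 5 — Current: I = V / Z = 0.08525 + j0.03244 A = 0.09121∠20.8° A.
Step 6 — Complex power: S = V·I* = 5.824 + j1.373 VA.
Step 7 — Real power: P = Re(S) = 5.824 W.
Step 8 — Reactive power: Q = Im(S) = 1.373 VAR.
Step 9 — Apparent power: |S| = 5.984 VA.
Step 10 — Power factor: PF = P/|S| = 0.9733 (lagging).

(a) P = 5.824 W  (b) Q = 1.373 VAR  (c) S = 5.984 VA  (d) PF = 0.9733 (lagging)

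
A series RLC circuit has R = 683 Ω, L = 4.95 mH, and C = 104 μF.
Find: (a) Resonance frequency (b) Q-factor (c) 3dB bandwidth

Step 1 — Resonance: ω₀ = 1/√(LC) = 1/√(0.00495·0.000104) = 1394 rad/s.
Step 2 — f₀ = ω₀/(2π) = 221.8 Hz.
Step 3 — Series Q: Q = ω₀L/R = 1394·0.00495/683 = 0.0101.
Step 4 — Bandwidth: Δω = ω₀/Q = 1.38e+05 rad/s; BW = Δω/(2π) = 2.196e+04 Hz.

(a) f₀ = 221.8 Hz  (b) Q = 0.0101  (c) BW = 2.196e+04 Hz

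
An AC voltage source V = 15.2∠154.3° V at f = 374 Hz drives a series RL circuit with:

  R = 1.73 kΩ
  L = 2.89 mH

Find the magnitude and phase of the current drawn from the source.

Step 1 — Angular frequency: ω = 2π·f = 2π·374 = 2350 rad/s.
Step 2 — Component impedances:
  R: Z = R = 1730 Ω
  L: Z = jωL = j·2350·0.00289 = 0 + j6.791 Ω
Step 3 — Series combination: Z_total = R + L = 1730 + j6.791 Ω = 1730∠0.2° Ω.
Step 4 — Source phasor: V = 15.2∠154.3° V = -13.7 + j6.592 V.
Step 5 — Ohm's law: I = V / Z_total = (-13.7 + j6.592) / (1730 + j6.791) = -0.007902 + j0.003841 A.
Step 6 — Convert to polar: |I| = 0.008786 A, ∠I = 154.1°.

I = 0.008786∠154.1° A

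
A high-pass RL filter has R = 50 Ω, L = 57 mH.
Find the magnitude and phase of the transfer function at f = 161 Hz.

Step 1 — Angular frequency: ω = 2π·161 = 1012 rad/s.
Step 2 — Transfer function: H(jω) = jωL/(R + jωL).
Step 3 — Numerator jωL = j·57.66; denominator R + jωL = 50 + j57.66.
Step 4 — H = 0.5708 + j0.495.
Step 5 — Magnitude: |H| = 0.7555 (-2.4 dB); phase: φ = 40.9°.

|H| = 0.7555 (-2.4 dB), φ = 40.9°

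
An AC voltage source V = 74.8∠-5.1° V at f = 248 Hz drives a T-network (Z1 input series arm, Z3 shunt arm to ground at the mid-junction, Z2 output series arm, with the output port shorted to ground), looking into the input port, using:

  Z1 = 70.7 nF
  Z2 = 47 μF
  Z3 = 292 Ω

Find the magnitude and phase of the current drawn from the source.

Step 1 — Angular frequency: ω = 2π·f = 2π·248 = 1558 rad/s.
Step 2 — Component impedances:
  Z1: Z = 1/(jωC) = -j/(ω·C) = 0 - j9077 Ω
  Z2: Z = 1/(jωC) = -j/(ω·C) = 0 - j13.65 Ω
  Z3: Z = R = 292 Ω
Step 3 — With the output port shorted to ground, the output series arm Z2 runs from the junction to ground; the shunt arm Z3 also runs from the junction to ground. They appear in parallel: Z3 || Z2 = 0.6371 - j13.62 Ω.
Step 4 — Series with input arm Z1: Z_in = Z1 + (Z3 || Z2) = 0.6371 - j9091 Ω = 9091∠-90.0° Ω.
Step 5 — Source phasor: V = 74.8∠-5.1° V = 74.5 - j6.649 V.
Step 6 — Ohm's law: I = V / Z_total = (74.5 - j6.649) / (0.6371 - j9091) = 0.000732 + j0.008196 A.
Step 7 — Convert to polar: |I| = 0.008228 A, ∠I = 84.9°.

I = 0.008228∠84.9° A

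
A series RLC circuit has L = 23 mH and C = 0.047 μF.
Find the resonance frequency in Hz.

Step 1 — Resonance condition Im(Z)=0 gives ω₀ = 1/√(LC).
Step 2 — ω₀ = 1/√(0.023·4.7e-08) = 3.041e+04 rad/s.
Step 3 — f₀ = ω₀/(2π) = 4841 Hz.

f₀ = 4841 Hz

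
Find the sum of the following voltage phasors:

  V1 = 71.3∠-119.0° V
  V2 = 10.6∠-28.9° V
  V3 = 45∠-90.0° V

Step 1 — Convert each phasor to rectangular form:
  V1 = 71.3·(cos(-119.0°) + j·sin(-119.0°)) = -34.57 - j62.36 V
  V2 = 10.6·(cos(-28.9°) + j·sin(-28.9°)) = 9.28 - j5.123 V
  V3 = 45·(cos(-90.0°) + j·sin(-90.0°)) = 0 - j45 V
Step 2 — Sum components: V_total = -25.29 - j112.5 V.
Step 3 — Convert to polar: |V_total| = 115.3 V, ∠V_total = -102.7°.

V_total = 115.3∠-102.7° V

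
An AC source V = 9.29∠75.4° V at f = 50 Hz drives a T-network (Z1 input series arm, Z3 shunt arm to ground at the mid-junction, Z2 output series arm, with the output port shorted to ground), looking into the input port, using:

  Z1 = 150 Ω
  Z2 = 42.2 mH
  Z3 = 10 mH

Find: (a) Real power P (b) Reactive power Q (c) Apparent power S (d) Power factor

Step 1 — Angular frequency: ω = 2π·f = 2π·50 = 314.2 rad/s.
Step 2 — Component impedances:
  Z1: Z = R = 150 Ω
  Z2: Z = jωL = j·314.2·0.0422 = 0 + j13.26 Ω
  Z3: Z = jωL = j·314.2·0.01 = 0 + j3.142 Ω
Step 3 — With the output port shorted to ground, the output series arm Z2 runs from the junction to ground; the shunt arm Z3 also runs from the junction to ground. They appear in parallel: Z3 || Z2 = 0 + j2.54 Ω.
Step 4 — Series with input arm Z1: Z_in = Z1 + (Z3 || Z2) = 150 + j2.54 Ω = 150∠1.0° Ω.
Step 5 — Source phasor: V = 9.29∠75.4° V = 2.342 + j8.99 V.
Step 6 — Current: I = V / Z = 0.01662 + j0.05965 A = 0.06192∠74.4° A.
Step 7 — Complex power: S = V·I* = 0.5752 + j0.009739 VA.
Step 8 — Real power: P = Re(S) = 0.5752 W.
Step 9 — Reactive power: Q = Im(S) = 0.009739 VAR.
Step 10 — Apparent power: |S| = 0.5753 VA.
Step 11 — Power factor: PF = P/|S| = 0.9999 (lagging).

(a) P = 0.5752 W  (b) Q = 0.009739 VAR  (c) S = 0.5753 VA  (d) PF = 0.9999 (lagging)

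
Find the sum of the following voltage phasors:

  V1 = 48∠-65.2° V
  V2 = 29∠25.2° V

Step 1 — Convert each phasor to rectangular form:
  V1 = 48·(cos(-65.2°) + j·sin(-65.2°)) = 20.13 - j43.57 V
  V2 = 29·(cos(25.2°) + j·sin(25.2°)) = 26.24 + j12.35 V
Step 2 — Sum components: V_total = 46.37 - j31.23 V.
Step 3 — Convert to polar: |V_total| = 55.91 V, ∠V_total = -34.0°.

V_total = 55.91∠-34.0° V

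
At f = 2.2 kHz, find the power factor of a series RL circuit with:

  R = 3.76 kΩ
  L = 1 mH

Step 1 — Angular frequency: ω = 2π·f = 2π·2200 = 1.382e+04 rad/s.
Step 2 — Component impedances:
  R: Z = R = 3760 Ω
  L: Z = jωL = j·1.382e+04·0.001 = 0 + j13.82 Ω
Step 3 — Series combination: Z_total = R + L = 3760 + j13.82 Ω = 3760∠0.2° Ω.
Step 4 — Power factor: PF = cos(φ) = Re(Z)/|Z| = 3760/3760 = 1.
Step 5 — Type: Im(Z) = 13.82 ⇒ lagging (phase φ = 0.2°).

PF = 1 (lagging, φ = 0.2°)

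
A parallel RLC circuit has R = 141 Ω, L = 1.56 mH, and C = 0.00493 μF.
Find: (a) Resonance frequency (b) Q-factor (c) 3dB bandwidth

Step 1 — Resonance: ω₀ = 1/√(LC) = 1/√(0.00156·4.93e-09) = 3.606e+05 rad/s.
Step 2 — f₀ = ω₀/(2π) = 5.739e+04 Hz.
Step 3 — Parallel Q: Q = R/(ω₀L) = 141/(3.606e+05·0.00156) = 0.2507.
Step 4 — Bandwidth: Δω = ω₀/Q = 1.439e+06 rad/s; BW = Δω/(2π) = 2.29e+05 Hz.

(a) f₀ = 5.739e+04 Hz  (b) Q = 0.2507  (c) BW = 2.29e+05 Hz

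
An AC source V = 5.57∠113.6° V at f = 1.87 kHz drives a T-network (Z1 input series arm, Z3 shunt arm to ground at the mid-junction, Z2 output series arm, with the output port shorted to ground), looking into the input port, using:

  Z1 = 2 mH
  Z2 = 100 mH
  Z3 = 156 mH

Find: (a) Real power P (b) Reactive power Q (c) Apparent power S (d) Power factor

Step 1 — Angular frequency: ω = 2π·f = 2π·1870 = 1.175e+04 rad/s.
Step 2 — Component impedances:
  Z1: Z = jωL = j·1.175e+04·0.002 = 0 + j23.5 Ω
  Z2: Z = jωL = j·1.175e+04·0.1 = 0 + j1175 Ω
  Z3: Z = jωL = j·1.175e+04·0.156 = 0 + j1833 Ω
Step 3 — With the output port shorted to ground, the output series arm Z2 runs from the junction to ground; the shunt arm Z3 also runs from the junction to ground. They appear in parallel: Z3 || Z2 = 0 + j716 Ω.
Step 4 — Series with input arm Z1: Z_in = Z1 + (Z3 || Z2) = 0 + j739.5 Ω = 739.5∠90.0° Ω.
Step 5 — Source phasor: V = 5.57∠113.6° V = -2.23 + j5.104 V.
Step 6 — Current: I = V / Z = 0.006902 + j0.003016 A = 0.007532∠23.6° A.
Step 7 — Complex power: S = V·I* = 0 + j0.04195 VA.
Step 8 — Real power: P = Re(S) = 0 W.
Step 9 — Reactive power: Q = Im(S) = 0.04195 VAR.
Step 10 — Apparent power: |S| = 0.04195 VA.
Step 11 — Power factor: PF = P/|S| = 0 (lagging).

(a) P = 0 W  (b) Q = 0.04195 VAR  (c) S = 0.04195 VA  (d) PF = 0 (lagging)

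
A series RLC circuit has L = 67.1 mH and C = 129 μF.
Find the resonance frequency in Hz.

Step 1 — Resonance condition Im(Z)=0 gives ω₀ = 1/√(LC).
Step 2 — ω₀ = 1/√(0.0671·0.000129) = 339.9 rad/s.
Step 3 — f₀ = ω₀/(2π) = 54.1 Hz.

f₀ = 54.1 Hz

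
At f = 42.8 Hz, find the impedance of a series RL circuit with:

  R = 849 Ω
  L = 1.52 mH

Step 1 — Angular frequency: ω = 2π·f = 2π·42.8 = 268.9 rad/s.
Step 2 — Component impedances:
  R: Z = R = 849 Ω
  L: Z = jωL = j·268.9·0.00152 = 0 + j0.4088 Ω
Step 3 — Series combination: Z_total = R + L = 849 + j0.4088 Ω = 849∠0.0° Ω.

Z = 849 + j0.4088 Ω = 849∠0.0° Ω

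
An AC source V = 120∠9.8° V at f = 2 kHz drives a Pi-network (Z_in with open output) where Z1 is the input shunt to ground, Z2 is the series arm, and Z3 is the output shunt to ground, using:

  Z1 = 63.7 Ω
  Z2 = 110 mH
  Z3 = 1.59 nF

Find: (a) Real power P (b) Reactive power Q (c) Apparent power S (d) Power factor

Step 1 — Angular frequency: ω = 2π·f = 2π·2000 = 1.257e+04 rad/s.
Step 2 — Component impedances:
  Z1: Z = R = 63.7 Ω
  Z2: Z = jωL = j·1.257e+04·0.11 = 0 + j1382 Ω
  Z3: Z = 1/(jωC) = -j/(ω·C) = 0 - j5.005e+04 Ω
Step 3 — With open output, the series arm Z2 and the output shunt Z3 appear in series to ground: Z2 + Z3 = 0 - j4.867e+04 Ω.
Step 4 — Parallel with input shunt Z1: Z_in = Z1 || (Z2 + Z3) = 63.7 - j0.08338 Ω = 63.7∠-0.1° Ω.
Step 5 — Source phasor: V = 120∠9.8° V = 118.2 + j20.43 V.
Step 6 — Current: I = V / Z = 1.856 + j0.3231 A = 1.884∠9.9° A.
Step 7 — Complex power: S = V·I* = 226.1 - j0.2959 VA.
Step 8 — Real power: P = Re(S) = 226.1 W.
Step 9 — Reactive power: Q = Im(S) = -0.2959 VAR.
Step 10 — Apparent power: |S| = 226.1 VA.
Step 11 — Power factor: PF = P/|S| = 1 (leading).

(a) P = 226.1 W  (b) Q = -0.2959 VAR  (c) S = 226.1 VA  (d) PF = 1 (leading)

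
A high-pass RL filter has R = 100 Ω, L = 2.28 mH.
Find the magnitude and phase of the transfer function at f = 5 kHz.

Step 1 — Angular frequency: ω = 2π·5000 = 3.142e+04 rad/s.
Step 2 — Transfer function: H(jω) = jωL/(R + jωL).
Step 3 — Numerator jωL = j·71.63; denominator R + jωL = 100 + j71.63.
Step 4 — H = 0.3391 + j0.4734.
Step 5 — Magnitude: |H| = 0.5823 (-4.7 dB); phase: φ = 54.4°.

|H| = 0.5823 (-4.7 dB), φ = 54.4°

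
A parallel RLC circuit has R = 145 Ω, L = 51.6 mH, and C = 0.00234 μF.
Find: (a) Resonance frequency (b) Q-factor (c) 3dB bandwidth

Step 1 — Resonance: ω₀ = 1/√(LC) = 1/√(0.0516·2.34e-09) = 9.101e+04 rad/s.
Step 2 — f₀ = ω₀/(2π) = 1.448e+04 Hz.
Step 3 — Parallel Q: Q = R/(ω₀L) = 145/(9.101e+04·0.0516) = 0.03088.
Step 4 — Bandwidth: Δω = ω₀/Q = 2.947e+06 rad/s; BW = Δω/(2π) = 4.691e+05 Hz.

(a) f₀ = 1.448e+04 Hz  (b) Q = 0.03088  (c) BW = 4.691e+05 Hz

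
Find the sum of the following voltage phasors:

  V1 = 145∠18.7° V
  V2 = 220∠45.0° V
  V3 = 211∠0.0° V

Step 1 — Convert each phasor to rectangular form:
  V1 = 145·(cos(18.7°) + j·sin(18.7°)) = 137.3 + j46.49 V
  V2 = 220·(cos(45.0°) + j·sin(45.0°)) = 155.6 + j155.6 V
  V3 = 211·(cos(0.0°) + j·sin(0.0°)) = 211 V
Step 2 — Sum components: V_total = 503.9 + j202.1 V.
Step 3 — Convert to polar: |V_total| = 542.9 V, ∠V_total = 21.8°.

V_total = 542.9∠21.8° V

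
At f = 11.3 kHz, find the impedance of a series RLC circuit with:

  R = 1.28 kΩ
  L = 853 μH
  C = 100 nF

Step 1 — Angular frequency: ω = 2π·f = 2π·1.13e+04 = 7.1e+04 rad/s.
Step 2 — Component impedances:
  R: Z = R = 1280 Ω
  L: Z = jωL = j·7.1e+04·0.000853 = 0 + j60.56 Ω
  C: Z = 1/(jωC) = -j/(ω·C) = 0 - j140.8 Ω
Step 3 — Series combination: Z_total = R + L + C = 1280 - j80.28 Ω = 1283∠-3.6° Ω.

Z = 1280 - j80.28 Ω = 1283∠-3.6° Ω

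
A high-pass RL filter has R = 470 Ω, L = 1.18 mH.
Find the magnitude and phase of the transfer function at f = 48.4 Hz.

Step 1 — Angular frequency: ω = 2π·48.4 = 304.1 rad/s.
Step 2 — Transfer function: H(jω) = jωL/(R + jωL).
Step 3 — Numerator jωL = j·0.3588; denominator R + jωL = 470 + j0.3588.
Step 4 — H = 5.829e-07 + j0.0007635.
Step 5 — Magnitude: |H| = 0.0007635 (-62.3 dB); phase: φ = 90.0°.

|H| = 0.0007635 (-62.3 dB), φ = 90.0°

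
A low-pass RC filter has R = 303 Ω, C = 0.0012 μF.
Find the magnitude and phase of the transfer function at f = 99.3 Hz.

Step 1 — Angular frequency: ω = 2π·99.3 = 623.9 rad/s.
Step 2 — Transfer function: H(jω) = 1/(1 + jωRC).
Step 3 — Denominator: 1 + jωRC = 1 + j·623.9·303·1.2e-09 = 1 + j0.0002269.
Step 4 — H = 1 - j0.0002269.
Step 5 — Magnitude: |H| = 1 (-0.0 dB); phase: φ = -0.0°.

|H| = 1 (-0.0 dB), φ = -0.0°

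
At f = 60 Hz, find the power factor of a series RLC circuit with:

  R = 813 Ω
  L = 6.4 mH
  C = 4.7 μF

Step 1 — Angular frequency: ω = 2π·f = 2π·60 = 377 rad/s.
Step 2 — Component impedances:
  R: Z = R = 813 Ω
  L: Z = jωL = j·377·0.0064 = 0 + j2.413 Ω
  C: Z = 1/(jωC) = -j/(ω·C) = 0 - j564.4 Ω
Step 3 — Series combination: Z_total = R + L + C = 813 - j562 Ω = 988.3∠-34.7° Ω.
Step 4 — Power factor: PF = cos(φ) = Re(Z)/|Z| = 813/988.3 = 0.8226.
Step 5 — Type: Im(Z) = -562 ⇒ leading (phase φ = -34.7°).

PF = 0.8226 (leading, φ = -34.7°)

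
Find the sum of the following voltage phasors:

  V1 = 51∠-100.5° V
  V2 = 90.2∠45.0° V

Step 1 — Convert each phasor to rectangular form:
  V1 = 51·(cos(-100.5°) + j·sin(-100.5°)) = -9.294 - j50.15 V
  V2 = 90.2·(cos(45.0°) + j·sin(45.0°)) = 63.78 + j63.78 V
Step 2 — Sum components: V_total = 54.49 + j13.64 V.
Step 3 — Convert to polar: |V_total| = 56.17 V, ∠V_total = 14.0°.

V_total = 56.17∠14.0° V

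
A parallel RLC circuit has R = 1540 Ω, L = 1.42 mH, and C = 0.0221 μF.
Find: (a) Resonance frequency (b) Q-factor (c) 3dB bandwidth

Step 1 — Resonance: ω₀ = 1/√(LC) = 1/√(0.00142·2.21e-08) = 1.785e+05 rad/s.
Step 2 — f₀ = ω₀/(2π) = 2.841e+04 Hz.
Step 3 — Parallel Q: Q = R/(ω₀L) = 1540/(1.785e+05·0.00142) = 6.075.
Step 4 — Bandwidth: Δω = ω₀/Q = 2.938e+04 rad/s; BW = Δω/(2π) = 4676 Hz.

(a) f₀ = 2.841e+04 Hz  (b) Q = 6.075  (c) BW = 4676 Hz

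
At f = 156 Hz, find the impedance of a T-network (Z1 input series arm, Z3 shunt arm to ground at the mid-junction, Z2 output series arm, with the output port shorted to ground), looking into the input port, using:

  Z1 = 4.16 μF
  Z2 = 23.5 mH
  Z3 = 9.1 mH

Step 1 — Angular frequency: ω = 2π·f = 2π·156 = 980.2 rad/s.
Step 2 — Component impedances:
  Z1: Z = 1/(jωC) = -j/(ω·C) = 0 - j245.2 Ω
  Z2: Z = jωL = j·980.2·0.0235 = 0 + j23.03 Ω
  Z3: Z = jωL = j·980.2·0.0091 = 0 + j8.92 Ω
Step 3 — With the output port shorted to ground, the output series arm Z2 runs from the junction to ground; the shunt arm Z3 also runs from the junction to ground. They appear in parallel: Z3 || Z2 = 0 + j6.43 Ω.
Step 4 — Series with input arm Z1: Z_in = Z1 + (Z3 || Z2) = 0 - j238.8 Ω = 238.8∠-90.0° Ω.

Z = 0 - j238.8 Ω = 238.8∠-90.0° Ω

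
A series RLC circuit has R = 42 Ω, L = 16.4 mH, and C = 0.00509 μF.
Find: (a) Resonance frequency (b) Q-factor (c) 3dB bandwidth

Step 1 — Resonance condition Im(Z)=0 gives ω₀ = 1/√(LC).
Step 2 — ω₀ = 1/√(0.0164·5.09e-09) = 1.095e+05 rad/s.
Step 3 — f₀ = ω₀/(2π) = 1.742e+04 Hz.
Step 4 — Series Q: Q = ω₀L/R = 1.095e+05·0.0164/42 = 42.74.
Step 5 — 3dB bandwidth: Δω = ω₀/Q = 2561 rad/s; BW = Δω/(2π) = 407.6 Hz.

(a) f₀ = 1.742e+04 Hz  (b) Q = 42.74  (c) BW = 407.6 Hz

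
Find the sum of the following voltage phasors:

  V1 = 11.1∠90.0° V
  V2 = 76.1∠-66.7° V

Step 1 — Convert each phasor to rectangular form:
  V1 = 11.1·(cos(90.0°) + j·sin(90.0°)) = 0 + j11.1 V
  V2 = 76.1·(cos(-66.7°) + j·sin(-66.7°)) = 30.1 - j69.89 V
Step 2 — Sum components: V_total = 30.1 - j58.79 V.
Step 3 — Convert to polar: |V_total| = 66.05 V, ∠V_total = -62.9°.

V_total = 66.05∠-62.9° V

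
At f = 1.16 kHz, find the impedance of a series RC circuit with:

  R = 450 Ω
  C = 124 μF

Step 1 — Angular frequency: ω = 2π·f = 2π·1160 = 7288 rad/s.
Step 2 — Component impedances:
  R: Z = R = 450 Ω
  C: Z = 1/(jωC) = -j/(ω·C) = 0 - j1.106 Ω
Step 3 — Series combination: Z_total = R + C = 450 - j1.106 Ω = 450∠-0.1° Ω.

Z = 450 - j1.106 Ω = 450∠-0.1° Ω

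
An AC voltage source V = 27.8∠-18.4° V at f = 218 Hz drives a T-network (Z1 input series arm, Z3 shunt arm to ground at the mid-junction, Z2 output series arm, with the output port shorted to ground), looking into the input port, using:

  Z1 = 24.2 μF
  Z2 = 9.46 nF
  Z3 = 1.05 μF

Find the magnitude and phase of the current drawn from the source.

Step 1 — Angular frequency: ω = 2π·f = 2π·218 = 1370 rad/s.
Step 2 — Component impedances:
  Z1: Z = 1/(jωC) = -j/(ω·C) = 0 - j30.17 Ω
  Z2: Z = 1/(jωC) = -j/(ω·C) = 0 - j7.717e+04 Ω
  Z3: Z = 1/(jωC) = -j/(ω·C) = 0 - j695.3 Ω
Step 3 — With the output port shorted to ground, the output series arm Z2 runs from the junction to ground; the shunt arm Z3 also runs from the junction to ground. They appear in parallel: Z3 || Z2 = 0 - j689.1 Ω.
Step 4 — Series with input arm Z1: Z_in = Z1 + (Z3 || Z2) = 0 - j719.3 Ω = 719.3∠-90.0° Ω.
Step 5 — Source phasor: V = 27.8∠-18.4° V = 26.38 - j8.775 V.
Step 6 — Ohm's law: I = V / Z_total = (26.38 - j8.775) / (0 - j719.3) = 0.0122 + j0.03667 A.
Step 7 — Convert to polar: |I| = 0.03865 A, ∠I = 71.6°.

I = 0.03865∠71.6° A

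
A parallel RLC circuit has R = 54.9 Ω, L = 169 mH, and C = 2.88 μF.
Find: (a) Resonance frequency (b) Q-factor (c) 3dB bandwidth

Step 1 — Resonance: ω₀ = 1/√(LC) = 1/√(0.169·2.88e-06) = 1433 rad/s.
Step 2 — f₀ = ω₀/(2π) = 228.1 Hz.
Step 3 — Parallel Q: Q = R/(ω₀L) = 54.9/(1433·0.169) = 0.2266.
Step 4 — Bandwidth: Δω = ω₀/Q = 6325 rad/s; BW = Δω/(2π) = 1007 Hz.

(a) f₀ = 228.1 Hz  (b) Q = 0.2266  (c) BW = 1007 Hz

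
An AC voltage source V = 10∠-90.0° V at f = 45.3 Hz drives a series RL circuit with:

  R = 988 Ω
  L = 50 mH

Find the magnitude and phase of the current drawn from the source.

Step 1 — Angular frequency: ω = 2π·f = 2π·45.3 = 284.6 rad/s.
Step 2 — Component impedances:
  R: Z = R = 988 Ω
  L: Z = jωL = j·284.6·0.05 = 0 + j14.23 Ω
Step 3 — Series combination: Z_total = R + L = 988 + j14.23 Ω = 988.1∠0.8° Ω.
Step 4 — Source phasor: V = 10∠-90.0° V = 0 - j10 V.
Step 5 — Ohm's law: I = V / Z_total = (0 - j10) / (988 + j14.23) = -0.0001458 - j0.01012 A.
Step 6 — Convert to polar: |I| = 0.01012 A, ∠I = -90.8°.

I = 0.01012∠-90.8° A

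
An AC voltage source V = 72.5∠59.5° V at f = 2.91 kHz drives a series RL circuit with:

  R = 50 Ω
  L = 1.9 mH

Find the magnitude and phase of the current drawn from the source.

Step 1 — Angular frequency: ω = 2π·f = 2π·2910 = 1.828e+04 rad/s.
Step 2 — Component impedances:
  R: Z = R = 50 Ω
  L: Z = jωL = j·1.828e+04·0.0019 = 0 + j34.74 Ω
Step 3 — Series combination: Z_total = R + L = 50 + j34.74 Ω = 60.88∠34.8° Ω.
Step 4 — Source phasor: V = 72.5∠59.5° V = 36.8 + j62.47 V.
Step 5 — Ohm's law: I = V / Z_total = (36.8 + j62.47) / (50 + j34.74) = 1.082 + j0.4978 A.
Step 6 — Convert to polar: |I| = 1.191 A, ∠I = 24.7°.

I = 1.191∠24.7° A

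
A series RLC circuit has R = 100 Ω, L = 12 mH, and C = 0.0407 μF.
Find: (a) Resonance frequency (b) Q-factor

Step 1 — Resonance condition Im(Z)=0 gives ω₀ = 1/√(LC).
Step 2 — ω₀ = 1/√(0.012·4.07e-08) = 4.525e+04 rad/s.
Step 3 — f₀ = ω₀/(2π) = 7202 Hz.
Step 4 — Series Q: Q = ω₀L/R = 4.525e+04·0.012/100 = 5.43.

(a) f₀ = 7202 Hz  (b) Q = 5.43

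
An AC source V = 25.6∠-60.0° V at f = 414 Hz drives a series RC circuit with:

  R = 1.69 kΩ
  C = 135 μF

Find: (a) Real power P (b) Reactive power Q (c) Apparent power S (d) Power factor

Step 1 — Angular frequency: ω = 2π·f = 2π·414 = 2601 rad/s.
Step 2 — Component impedances:
  R: Z = R = 1690 Ω
  C: Z = 1/(jωC) = -j/(ω·C) = 0 - j2.848 Ω
Step 3 — Series combination: Z_total = R + C = 1690 - j2.848 Ω = 1690∠-0.1° Ω.
Step 4 — Source phasor: V = 25.6∠-60.0° V = 12.8 - j22.17 V.
Step 5 — Current: I = V / Z = 0.007596 - j0.01311 A = 0.01515∠-59.9° A.
Step 6 — Complex power: S = V·I* = 0.3878 - j0.0006534 VA.
Step 7 — Real power: P = Re(S) = 0.3878 W.
Step 8 — Reactive power: Q = Im(S) = -0.0006534 VAR.
Step 9 — Apparent power: |S| = 0.3878 VA.
Step 10 — Power factor: PF = P/|S| = 1 (leading).

(a) P = 0.3878 W  (b) Q = -0.0006534 VAR  (c) S = 0.3878 VA  (d) PF = 1 (leading)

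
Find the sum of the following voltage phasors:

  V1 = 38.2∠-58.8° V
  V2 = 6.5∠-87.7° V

Step 1 — Convert each phasor to rectangular form:
  V1 = 38.2·(cos(-58.8°) + j·sin(-58.8°)) = 19.79 - j32.67 V
  V2 = 6.5·(cos(-87.7°) + j·sin(-87.7°)) = 0.2609 - j6.495 V
Step 2 — Sum components: V_total = 20.05 - j39.17 V.
Step 3 — Convert to polar: |V_total| = 44 V, ∠V_total = -62.9°.

V_total = 44∠-62.9° V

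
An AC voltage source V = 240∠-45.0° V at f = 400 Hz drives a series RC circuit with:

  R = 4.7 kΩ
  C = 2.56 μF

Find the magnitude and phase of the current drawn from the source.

Step 1 — Angular frequency: ω = 2π·f = 2π·400 = 2513 rad/s.
Step 2 — Component impedances:
  R: Z = R = 4700 Ω
  C: Z = 1/(jωC) = -j/(ω·C) = 0 - j155.4 Ω
Step 3 — Series combination: Z_total = R + C = 4700 - j155.4 Ω = 4703∠-1.9° Ω.
Step 4 — Source phasor: V = 240∠-45.0° V = 169.7 - j169.7 V.
Step 5 — Ohm's law: I = V / Z_total = (169.7 - j169.7) / (4700 - j155.4) = 0.03726 - j0.03488 A.
Step 6 — Convert to polar: |I| = 0.05104 A, ∠I = -43.1°.

I = 0.05104∠-43.1° A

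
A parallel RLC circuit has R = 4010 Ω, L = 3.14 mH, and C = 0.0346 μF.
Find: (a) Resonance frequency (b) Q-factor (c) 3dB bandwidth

Step 1 — Resonance: ω₀ = 1/√(LC) = 1/√(0.00314·3.46e-08) = 9.594e+04 rad/s.
Step 2 — f₀ = ω₀/(2π) = 1.527e+04 Hz.
Step 3 — Parallel Q: Q = R/(ω₀L) = 4010/(9.594e+04·0.00314) = 13.31.
Step 4 — Bandwidth: Δω = ω₀/Q = 7207 rad/s; BW = Δω/(2π) = 1147 Hz.

(a) f₀ = 1.527e+04 Hz  (b) Q = 13.31  (c) BW = 1147 Hz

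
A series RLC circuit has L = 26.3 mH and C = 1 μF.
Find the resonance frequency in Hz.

Step 1 — Resonance condition Im(Z)=0 gives ω₀ = 1/√(LC).
Step 2 — ω₀ = 1/√(0.0263·1e-06) = 6166 rad/s.
Step 3 — f₀ = ω₀/(2π) = 981.4 Hz.

f₀ = 981.4 Hz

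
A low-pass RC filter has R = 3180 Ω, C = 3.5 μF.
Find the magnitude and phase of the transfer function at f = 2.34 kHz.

Step 1 — Angular frequency: ω = 2π·2340 = 1.47e+04 rad/s.
Step 2 — Transfer function: H(jω) = 1/(1 + jωRC).
Step 3 — Denominator: 1 + jωRC = 1 + j·1.47e+04·3180·3.5e-06 = 1 + j163.6.
Step 4 — H = 3.734e-05 - j0.006111.
Step 5 — Magnitude: |H| = 0.006111 (-44.3 dB); phase: φ = -89.6°.

|H| = 0.006111 (-44.3 dB), φ = -89.6°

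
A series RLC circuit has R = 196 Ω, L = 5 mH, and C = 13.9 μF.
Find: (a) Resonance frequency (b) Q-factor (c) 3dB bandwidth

Step 1 — Resonance condition Im(Z)=0 gives ω₀ = 1/√(LC).
Step 2 — ω₀ = 1/√(0.005·1.39e-05) = 3793 rad/s.
Step 3 — f₀ = ω₀/(2π) = 603.7 Hz.
Step 4 — Series Q: Q = ω₀L/R = 3793·0.005/196 = 0.09677.
Step 5 — 3dB bandwidth: Δω = ω₀/Q = 3.92e+04 rad/s; BW = Δω/(2π) = 6239 Hz.

(a) f₀ = 603.7 Hz  (b) Q = 0.09677  (c) BW = 6239 Hz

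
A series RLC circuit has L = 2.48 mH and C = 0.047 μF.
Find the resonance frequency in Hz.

Step 1 — Resonance condition Im(Z)=0 gives ω₀ = 1/√(LC).
Step 2 — ω₀ = 1/√(0.00248·4.7e-08) = 9.262e+04 rad/s.
Step 3 — f₀ = ω₀/(2π) = 1.474e+04 Hz.

f₀ = 1.474e+04 Hz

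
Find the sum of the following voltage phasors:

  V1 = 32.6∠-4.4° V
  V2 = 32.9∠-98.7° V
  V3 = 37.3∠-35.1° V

Step 1 — Convert each phasor to rectangular form:
  V1 = 32.6·(cos(-4.4°) + j·sin(-4.4°)) = 32.5 - j2.501 V
  V2 = 32.9·(cos(-98.7°) + j·sin(-98.7°)) = -4.976 - j32.52 V
  V3 = 37.3·(cos(-35.1°) + j·sin(-35.1°)) = 30.52 - j21.45 V
Step 2 — Sum components: V_total = 58.04 - j56.47 V.
Step 3 — Convert to polar: |V_total| = 80.98 V, ∠V_total = -44.2°.

V_total = 80.98∠-44.2° V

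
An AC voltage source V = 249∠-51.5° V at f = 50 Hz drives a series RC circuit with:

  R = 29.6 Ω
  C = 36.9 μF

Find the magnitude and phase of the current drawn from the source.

Step 1 — Angular frequency: ω = 2π·f = 2π·50 = 314.2 rad/s.
Step 2 — Component impedances:
  R: Z = R = 29.6 Ω
  C: Z = 1/(jωC) = -j/(ω·C) = 0 - j86.26 Ω
Step 3 — Series combination: Z_total = R + C = 29.6 - j86.26 Ω = 91.2∠-71.1° Ω.
Step 4 — Source phasor: V = 249∠-51.5° V = 155 - j194.9 V.
Step 5 — Ohm's law: I = V / Z_total = (155 - j194.9) / (29.6 - j86.26) = 2.573 + j0.9141 A.
Step 6 — Convert to polar: |I| = 2.73 A, ∠I = 19.6°.

I = 2.73∠19.6° A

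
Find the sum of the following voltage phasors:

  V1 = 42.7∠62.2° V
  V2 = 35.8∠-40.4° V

Step 1 — Convert each phasor to rectangular form:
  V1 = 42.7·(cos(62.2°) + j·sin(62.2°)) = 19.91 + j37.77 V
  V2 = 35.8·(cos(-40.4°) + j·sin(-40.4°)) = 27.26 - j23.2 V
Step 2 — Sum components: V_total = 47.18 + j14.57 V.
Step 3 — Convert to polar: |V_total| = 49.38 V, ∠V_total = 17.2°.

V_total = 49.38∠17.2° V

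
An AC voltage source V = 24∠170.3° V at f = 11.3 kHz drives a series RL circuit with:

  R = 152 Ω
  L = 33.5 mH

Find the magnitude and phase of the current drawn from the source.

Step 1 — Angular frequency: ω = 2π·f = 2π·1.13e+04 = 7.1e+04 rad/s.
Step 2 — Component impedances:
  R: Z = R = 152 Ω
  L: Z = jωL = j·7.1e+04·0.0335 = 0 + j2378 Ω
Step 3 — Series combination: Z_total = R + L = 152 + j2378 Ω = 2383∠86.3° Ω.
Step 4 — Source phasor: V = 24∠170.3° V = -23.66 + j4.044 V.
Step 5 — Ohm's law: I = V / Z_total = (-23.66 + j4.044) / (152 + j2378) = 0.00106 + j0.01001 A.
Step 6 — Convert to polar: |I| = 0.01007 A, ∠I = 84.0°.

I = 0.01007∠84.0° A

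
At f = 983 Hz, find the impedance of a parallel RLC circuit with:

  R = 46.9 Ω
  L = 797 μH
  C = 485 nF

Step 1 — Angular frequency: ω = 2π·f = 2π·983 = 6176 rad/s.
Step 2 — Component impedances:
  R: Z = R = 46.9 Ω
  L: Z = jωL = j·6176·0.000797 = 0 + j4.923 Ω
  C: Z = 1/(jωC) = -j/(ω·C) = 0 - j333.8 Ω
Step 3 — Parallel combination: 1/Z_total = 1/R + 1/L + 1/C; Z_total = 0.5263 + j4.94 Ω = 4.968∠83.9° Ω.

Z = 0.5263 + j4.94 Ω = 4.968∠83.9° Ω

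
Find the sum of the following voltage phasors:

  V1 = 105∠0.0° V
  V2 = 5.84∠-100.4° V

Step 1 — Convert each phasor to rectangular form:
  V1 = 105·(cos(0.0°) + j·sin(0.0°)) = 105 V
  V2 = 5.84·(cos(-100.4°) + j·sin(-100.4°)) = -1.054 - j5.744 V
Step 2 — Sum components: V_total = 103.9 - j5.744 V.
Step 3 — Convert to polar: |V_total| = 104.1 V, ∠V_total = -3.2°.

V_total = 104.1∠-3.2° V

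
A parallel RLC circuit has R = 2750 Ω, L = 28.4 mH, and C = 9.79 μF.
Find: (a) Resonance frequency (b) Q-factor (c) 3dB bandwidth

Step 1 — Resonance: ω₀ = 1/√(LC) = 1/√(0.0284·9.79e-06) = 1896 rad/s.
Step 2 — f₀ = ω₀/(2π) = 301.8 Hz.
Step 3 — Parallel Q: Q = R/(ω₀L) = 2750/(1896·0.0284) = 51.06.
Step 4 — Bandwidth: Δω = ω₀/Q = 37.14 rad/s; BW = Δω/(2π) = 5.912 Hz.

(a) f₀ = 301.8 Hz  (b) Q = 51.06  (c) BW = 5.912 Hz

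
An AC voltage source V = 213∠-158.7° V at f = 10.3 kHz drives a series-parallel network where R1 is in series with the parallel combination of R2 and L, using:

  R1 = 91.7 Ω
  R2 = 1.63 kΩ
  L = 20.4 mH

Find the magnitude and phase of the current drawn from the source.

Step 1 — Angular frequency: ω = 2π·f = 2π·1.03e+04 = 6.472e+04 rad/s.
Step 2 — Component impedances:
  R1: Z = R = 91.7 Ω
  R2: Z = R = 1630 Ω
  L: Z = jωL = j·6.472e+04·0.0204 = 0 + j1320 Ω
Step 3 — Parallel branch: R2 || L = 1/(1/R2 + 1/L) = 645.7 + j797.2 Ω.
Step 4 — Series with R1: Z_total = R1 + (R2 || L) = 737.4 + j797.2 Ω = 1086∠47.2° Ω.
Step 5 — Source phasor: V = 213∠-158.7° V = -198.5 - j77.37 V.
Step 6 — Ohm's law: I = V / Z_total = (-198.5 - j77.37) / (737.4 + j797.2) = -0.1764 + j0.08577 A.
Step 7 — Convert to polar: |I| = 0.1961 A, ∠I = 154.1°.

I = 0.1961∠154.1° A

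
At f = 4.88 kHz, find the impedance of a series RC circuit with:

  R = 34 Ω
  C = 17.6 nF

Step 1 — Angular frequency: ω = 2π·f = 2π·4880 = 3.066e+04 rad/s.
Step 2 — Component impedances:
  R: Z = R = 34 Ω
  C: Z = 1/(jωC) = -j/(ω·C) = 0 - j1853 Ω
Step 3 — Series combination: Z_total = R + C = 34 - j1853 Ω = 1853∠-88.9° Ω.

Z = 34 - j1853 Ω = 1853∠-88.9° Ω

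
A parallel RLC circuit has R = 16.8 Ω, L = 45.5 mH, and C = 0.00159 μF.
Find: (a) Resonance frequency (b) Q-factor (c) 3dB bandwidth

Step 1 — Resonance: ω₀ = 1/√(LC) = 1/√(0.0455·1.59e-09) = 1.176e+05 rad/s.
Step 2 — f₀ = ω₀/(2π) = 1.871e+04 Hz.
Step 3 — Parallel Q: Q = R/(ω₀L) = 16.8/(1.176e+05·0.0455) = 0.003141.
Step 4 — Bandwidth: Δω = ω₀/Q = 3.744e+07 rad/s; BW = Δω/(2π) = 5.958e+06 Hz.

(a) f₀ = 1.871e+04 Hz  (b) Q = 0.003141  (c) BW = 5.958e+06 Hz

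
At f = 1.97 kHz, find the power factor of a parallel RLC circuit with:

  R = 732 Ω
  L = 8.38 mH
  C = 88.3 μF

Step 1 — Angular frequency: ω = 2π·f = 2π·1970 = 1.238e+04 rad/s.
Step 2 — Component impedances:
  R: Z = R = 732 Ω
  L: Z = jωL = j·1.238e+04·0.00838 = 0 + j103.7 Ω
  C: Z = 1/(jωC) = -j/(ω·C) = 0 - j0.9149 Ω
Step 3 — Parallel combination: 1/Z_total = 1/R + 1/L + 1/C; Z_total = 0.001164 - j0.9231 Ω = 0.9231∠-89.9° Ω.
Step 4 — Power factor: PF = cos(φ) = Re(Z)/|Z| = 0.001164/0.9231 = 0.001261.
Step 5 — Type: Im(Z) = -0.9231 ⇒ leading (phase φ = -89.9°).

PF = 0.001261 (leading, φ = -89.9°)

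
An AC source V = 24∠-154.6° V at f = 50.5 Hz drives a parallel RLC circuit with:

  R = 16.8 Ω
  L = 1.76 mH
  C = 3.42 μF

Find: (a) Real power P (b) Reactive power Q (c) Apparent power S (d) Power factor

Step 1 — Angular frequency: ω = 2π·f = 2π·50.5 = 317.3 rad/s.
Step 2 — Component impedances:
  R: Z = R = 16.8 Ω
  L: Z = jωL = j·317.3·0.00176 = 0 + j0.5584 Ω
  C: Z = 1/(jωC) = -j/(ω·C) = 0 - j921.5 Ω
Step 3 — Parallel combination: 1/Z_total = 1/R + 1/L + 1/C; Z_total = 0.01857 + j0.5582 Ω = 0.5585∠88.1° Ω.
Step 4 — Source phasor: V = 24∠-154.6° V = -21.68 - j10.29 V.
Step 5 — Current: I = V / Z = -19.71 + j38.19 A = 42.97∠117.3° A.
Step 6 — Complex power: S = V·I* = 34.29 + j1031 VA.
Step 7 — Real power: P = Re(S) = 34.29 W.
Step 8 — Reactive power: Q = Im(S) = 1031 VAR.
Step 9 — Apparent power: |S| = 1031 VA.
Step 10 — Power factor: PF = P/|S| = 0.03324 (lagging).

(a) P = 34.29 W  (b) Q = 1031 VAR  (c) S = 1031 VA  (d) PF = 0.03324 (lagging)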